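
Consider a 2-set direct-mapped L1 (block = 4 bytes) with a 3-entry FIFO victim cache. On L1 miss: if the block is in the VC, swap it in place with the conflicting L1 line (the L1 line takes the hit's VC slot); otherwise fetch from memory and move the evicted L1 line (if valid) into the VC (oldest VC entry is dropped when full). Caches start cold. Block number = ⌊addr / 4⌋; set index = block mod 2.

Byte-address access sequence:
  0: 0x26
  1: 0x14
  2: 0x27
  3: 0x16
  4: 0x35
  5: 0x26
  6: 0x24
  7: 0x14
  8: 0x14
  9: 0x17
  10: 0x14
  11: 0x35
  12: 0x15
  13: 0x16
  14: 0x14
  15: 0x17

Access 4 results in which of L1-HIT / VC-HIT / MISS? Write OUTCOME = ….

OUTCOME = MISS

#0 0x26→b9/s1 MISS; vc=[]
#1 0x14→b5/s1 MISS; vc=[9]
#2 0x27→b9/s1 VC-HIT; vc=[5]
#3 0x16→b5/s1 VC-HIT; vc=[9]
#4 0x35→b13/s1 MISS; vc=[9,5]
#5 0x26→b9/s1 VC-HIT; vc=[13,5]
#6 0x24→b9/s1 L1-HIT; vc=[13,5]
#7 0x14→b5/s1 VC-HIT; vc=[13,9]
#8 0x14→b5/s1 L1-HIT; vc=[13,9]
#9 0x17→b5/s1 L1-HIT; vc=[13,9]
#10 0x14→b5/s1 L1-HIT; vc=[13,9]
#11 0x35→b13/s1 VC-HIT; vc=[5,9]
#12 0x15→b5/s1 VC-HIT; vc=[13,9]
#13 0x16→b5/s1 L1-HIT; vc=[13,9]
#14 0x14→b5/s1 L1-HIT; vc=[13,9]
#15 0x17→b5/s1 L1-HIT; vc=[13,9]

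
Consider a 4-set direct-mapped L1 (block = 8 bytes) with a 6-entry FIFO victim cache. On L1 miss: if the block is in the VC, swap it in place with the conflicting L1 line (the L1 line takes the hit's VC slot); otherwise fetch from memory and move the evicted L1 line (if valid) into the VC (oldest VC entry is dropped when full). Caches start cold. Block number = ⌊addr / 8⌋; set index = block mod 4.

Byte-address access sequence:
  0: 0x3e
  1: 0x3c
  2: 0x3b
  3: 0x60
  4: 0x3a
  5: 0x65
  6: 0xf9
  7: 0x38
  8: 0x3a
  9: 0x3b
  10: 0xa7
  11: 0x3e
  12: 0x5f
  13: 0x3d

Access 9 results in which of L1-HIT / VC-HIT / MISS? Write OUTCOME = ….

0: 0x3e (blk 7, set 3) → MISS  vc=[]
1: 0x3c (blk 7, set 3) → L1-HIT  vc=[]
2: 0x3b (blk 7, set 3) → L1-HIT  vc=[]
3: 0x60 (blk 12, set 0) → MISS  vc=[]
4: 0x3a (blk 7, set 3) → L1-HIT  vc=[]
5: 0x65 (blk 12, set 0) → L1-HIT  vc=[]
6: 0xf9 (blk 31, set 3) → MISS  vc=[7]
7: 0x38 (blk 7, set 3) → VC-HIT  vc=[31]
8: 0x3a (blk 7, set 3) → L1-HIT  vc=[31]
9: 0x3b (blk 7, set 3) → L1-HIT  vc=[31]
10: 0xa7 (blk 20, set 0) → MISS  vc=[31, 12]
11: 0x3e (blk 7, set 3) → L1-HIT  vc=[31, 12]
12: 0x5f (blk 11, set 3) → MISS  vc=[31, 12, 7]
13: 0x3d (blk 7, set 3) → VC-HIT  vc=[31, 12, 11]

OUTCOME = L1-HIT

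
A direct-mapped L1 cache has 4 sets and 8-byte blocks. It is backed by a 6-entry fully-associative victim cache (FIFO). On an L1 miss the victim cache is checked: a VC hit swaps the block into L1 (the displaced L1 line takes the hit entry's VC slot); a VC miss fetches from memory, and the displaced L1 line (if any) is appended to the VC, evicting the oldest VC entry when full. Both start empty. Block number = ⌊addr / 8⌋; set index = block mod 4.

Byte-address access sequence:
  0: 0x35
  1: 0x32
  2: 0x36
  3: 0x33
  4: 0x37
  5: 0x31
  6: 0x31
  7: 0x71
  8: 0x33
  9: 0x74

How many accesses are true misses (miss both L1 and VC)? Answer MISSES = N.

MISSES = 2

0: 0x35 (blk 6, set 2) → MISS  vc=[]
1: 0x32 (blk 6, set 2) → L1-HIT  vc=[]
2: 0x36 (blk 6, set 2) → L1-HIT  vc=[]
3: 0x33 (blk 6, set 2) → L1-HIT  vc=[]
4: 0x37 (blk 6, set 2) → L1-HIT  vc=[]
5: 0x31 (blk 6, set 2) → L1-HIT  vc=[]
6: 0x31 (blk 6, set 2) → L1-HIT  vc=[]
7: 0x71 (blk 14, set 2) → MISS  vc=[6]
8: 0x33 (blk 6, set 2) → VC-HIT  vc=[14]
9: 0x74 (blk 14, set 2) → VC-HIT  vc=[6]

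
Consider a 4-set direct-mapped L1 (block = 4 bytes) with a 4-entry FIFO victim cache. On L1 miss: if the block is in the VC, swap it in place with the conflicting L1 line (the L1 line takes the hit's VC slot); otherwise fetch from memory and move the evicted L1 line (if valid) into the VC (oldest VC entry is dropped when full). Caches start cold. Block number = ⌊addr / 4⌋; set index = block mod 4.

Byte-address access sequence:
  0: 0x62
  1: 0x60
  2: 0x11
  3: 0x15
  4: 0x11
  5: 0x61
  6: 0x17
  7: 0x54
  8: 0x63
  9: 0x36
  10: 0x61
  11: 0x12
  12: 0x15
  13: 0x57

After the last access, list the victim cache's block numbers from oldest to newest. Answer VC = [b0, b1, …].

VC = [24, 13, 5]

0: 0x62 (blk 24, set 0) → MISS  vc=[]
1: 0x60 (blk 24, set 0) → L1-HIT  vc=[]
2: 0x11 (blk 4, set 0) → MISS  vc=[24]
3: 0x15 (blk 5, set 1) → MISS  vc=[24]
4: 0x11 (blk 4, set 0) → L1-HIT  vc=[24]
5: 0x61 (blk 24, set 0) → VC-HIT  vc=[4]
6: 0x17 (blk 5, set 1) → L1-HIT  vc=[4]
7: 0x54 (blk 21, set 1) → MISS  vc=[4, 5]
8: 0x63 (blk 24, set 0) → L1-HIT  vc=[4, 5]
9: 0x36 (blk 13, set 1) → MISS  vc=[4, 5, 21]
10: 0x61 (blk 24, set 0) → L1-HIT  vc=[4, 5, 21]
11: 0x12 (blk 4, set 0) → VC-HIT  vc=[24, 5, 21]
12: 0x15 (blk 5, set 1) → VC-HIT  vc=[24, 13, 21]
13: 0x57 (blk 21, set 1) → VC-HIT  vc=[24, 13, 5]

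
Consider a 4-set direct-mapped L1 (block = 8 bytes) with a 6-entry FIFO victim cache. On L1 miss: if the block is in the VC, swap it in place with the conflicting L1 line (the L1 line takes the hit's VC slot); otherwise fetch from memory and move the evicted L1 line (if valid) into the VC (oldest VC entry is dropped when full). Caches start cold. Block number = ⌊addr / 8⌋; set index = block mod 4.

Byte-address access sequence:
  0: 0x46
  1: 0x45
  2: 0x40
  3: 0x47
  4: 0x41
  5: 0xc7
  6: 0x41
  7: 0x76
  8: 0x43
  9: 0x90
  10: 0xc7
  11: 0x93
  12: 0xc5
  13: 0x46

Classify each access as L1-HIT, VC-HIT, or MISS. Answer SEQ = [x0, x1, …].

  [0] addr=0x46 blk=8 s=0: MISS | VC []
  [1] addr=0x45 blk=8 s=0: L1-HIT | VC []
  [2] addr=0x40 blk=8 s=0: L1-HIT | VC []
  [3] addr=0x47 blk=8 s=0: L1-HIT | VC []
  [4] addr=0x41 blk=8 s=0: L1-HIT | VC []
  [5] addr=0xc7 blk=24 s=0: MISS | VC [8]
  [6] addr=0x41 blk=8 s=0: VC-HIT | VC [24]
  [7] addr=0x76 blk=14 s=2: MISS | VC [24]
  [8] addr=0x43 blk=8 s=0: L1-HIT | VC [24]
  [9] addr=0x90 blk=18 s=2: MISS | VC [24, 14]
  [10] addr=0xc7 blk=24 s=0: VC-HIT | VC [8, 14]
  [11] addr=0x93 blk=18 s=2: L1-HIT | VC [8, 14]
  [12] addr=0xc5 blk=24 s=0: L1-HIT | VC [8, 14]
  [13] addr=0x46 blk=8 s=0: VC-HIT | VC [24, 14]

SEQ = [MISS, L1-HIT, L1-HIT, L1-HIT, L1-HIT, MISS, VC-HIT, MISS, L1-HIT, MISS, VC-HIT, L1-HIT, L1-HIT, VC-HIT]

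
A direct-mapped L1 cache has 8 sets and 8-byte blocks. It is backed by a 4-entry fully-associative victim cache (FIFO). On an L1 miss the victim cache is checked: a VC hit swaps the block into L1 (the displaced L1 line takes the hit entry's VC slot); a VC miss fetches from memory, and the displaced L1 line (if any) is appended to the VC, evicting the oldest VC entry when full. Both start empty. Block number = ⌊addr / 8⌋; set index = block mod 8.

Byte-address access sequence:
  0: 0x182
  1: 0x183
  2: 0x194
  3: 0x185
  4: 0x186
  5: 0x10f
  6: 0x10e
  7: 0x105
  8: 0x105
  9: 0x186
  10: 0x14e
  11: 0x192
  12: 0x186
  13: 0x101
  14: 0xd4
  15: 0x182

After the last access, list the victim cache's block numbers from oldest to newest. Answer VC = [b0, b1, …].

VC = [32, 33, 50]

#0 0x182→b48/s0 MISS; vc=[]
#1 0x183→b48/s0 L1-HIT; vc=[]
#2 0x194→b50/s2 MISS; vc=[]
#3 0x185→b48/s0 L1-HIT; vc=[]
#4 0x186→b48/s0 L1-HIT; vc=[]
#5 0x10f→b33/s1 MISS; vc=[]
#6 0x10e→b33/s1 L1-HIT; vc=[]
#7 0x105→b32/s0 MISS; vc=[48]
#8 0x105→b32/s0 L1-HIT; vc=[48]
#9 0x186→b48/s0 VC-HIT; vc=[32]
#10 0x14e→b41/s1 MISS; vc=[32,33]
#11 0x192→b50/s2 L1-HIT; vc=[32,33]
#12 0x186→b48/s0 L1-HIT; vc=[32,33]
#13 0x101→b32/s0 VC-HIT; vc=[48,33]
#14 0xd4→b26/s2 MISS; vc=[48,33,50]
#15 0x182→b48/s0 VC-HIT; vc=[32,33,50]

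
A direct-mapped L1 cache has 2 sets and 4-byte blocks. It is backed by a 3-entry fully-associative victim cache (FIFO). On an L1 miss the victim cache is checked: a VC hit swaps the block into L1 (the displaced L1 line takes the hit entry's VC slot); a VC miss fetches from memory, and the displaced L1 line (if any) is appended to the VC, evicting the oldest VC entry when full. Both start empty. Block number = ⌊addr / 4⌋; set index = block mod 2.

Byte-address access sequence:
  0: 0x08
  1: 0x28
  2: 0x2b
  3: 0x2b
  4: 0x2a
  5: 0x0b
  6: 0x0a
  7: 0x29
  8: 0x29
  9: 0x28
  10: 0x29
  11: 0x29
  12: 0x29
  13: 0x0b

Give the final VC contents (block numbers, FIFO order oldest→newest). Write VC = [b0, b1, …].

VC = [10]

  [0] addr=0x8 blk=2 s=0: MISS | VC []
  [1] addr=0x28 blk=10 s=0: MISS | VC [2]
  [2] addr=0x2b blk=10 s=0: L1-HIT | VC [2]
  [3] addr=0x2b blk=10 s=0: L1-HIT | VC [2]
  [4] addr=0x2a blk=10 s=0: L1-HIT | VC [2]
  [5] addr=0xb blk=2 s=0: VC-HIT | VC [10]
  [6] addr=0xa blk=2 s=0: L1-HIT | VC [10]
  [7] addr=0x29 blk=10 s=0: VC-HIT | VC [2]
  [8] addr=0x29 blk=10 s=0: L1-HIT | VC [2]
  [9] addr=0x28 blk=10 s=0: L1-HIT | VC [2]
  [10] addr=0x29 blk=10 s=0: L1-HIT | VC [2]
  [11] addr=0x29 blk=10 s=0: L1-HIT | VC [2]
  [12] addr=0x29 blk=10 s=0: L1-HIT | VC [2]
  [13] addr=0xb blk=2 s=0: VC-HIT | VC [10]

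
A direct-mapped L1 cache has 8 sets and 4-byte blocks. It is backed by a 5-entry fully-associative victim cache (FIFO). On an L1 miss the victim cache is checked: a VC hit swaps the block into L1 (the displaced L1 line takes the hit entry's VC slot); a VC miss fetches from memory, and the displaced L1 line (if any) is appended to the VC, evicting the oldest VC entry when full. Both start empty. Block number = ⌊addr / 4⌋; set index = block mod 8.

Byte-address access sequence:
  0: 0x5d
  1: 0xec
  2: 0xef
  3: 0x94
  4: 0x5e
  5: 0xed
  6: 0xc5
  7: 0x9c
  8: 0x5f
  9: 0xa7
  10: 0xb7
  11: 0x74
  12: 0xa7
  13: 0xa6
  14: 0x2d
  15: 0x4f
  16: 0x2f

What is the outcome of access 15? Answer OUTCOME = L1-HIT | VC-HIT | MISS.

0: 0x5d (blk 23, set 7) → MISS  vc=[]
1: 0xec (blk 59, set 3) → MISS  vc=[]
2: 0xef (blk 59, set 3) → L1-HIT  vc=[]
3: 0x94 (blk 37, set 5) → MISS  vc=[]
4: 0x5e (blk 23, set 7) → L1-HIT  vc=[]
5: 0xed (blk 59, set 3) → L1-HIT  vc=[]
6: 0xc5 (blk 49, set 1) → MISS  vc=[]
7: 0x9c (blk 39, set 7) → MISS  vc=[23]
8: 0x5f (blk 23, set 7) → VC-HIT  vc=[39]
9: 0xa7 (blk 41, set 1) → MISS  vc=[39, 49]
10: 0xb7 (blk 45, set 5) → MISS  vc=[39, 49, 37]
11: 0x74 (blk 29, set 5) → MISS  vc=[39, 49, 37, 45]
12: 0xa7 (blk 41, set 1) → L1-HIT  vc=[39, 49, 37, 45]
13: 0xa6 (blk 41, set 1) → L1-HIT  vc=[39, 49, 37, 45]
14: 0x2d (blk 11, set 3) → MISS  vc=[39, 49, 37, 45, 59]
15: 0x4f (blk 19, set 3) → MISS  vc=[49, 37, 45, 59, 11]
16: 0x2f (blk 11, set 3) → VC-HIT  vc=[49, 37, 45, 59, 19]

OUTCOME = MISS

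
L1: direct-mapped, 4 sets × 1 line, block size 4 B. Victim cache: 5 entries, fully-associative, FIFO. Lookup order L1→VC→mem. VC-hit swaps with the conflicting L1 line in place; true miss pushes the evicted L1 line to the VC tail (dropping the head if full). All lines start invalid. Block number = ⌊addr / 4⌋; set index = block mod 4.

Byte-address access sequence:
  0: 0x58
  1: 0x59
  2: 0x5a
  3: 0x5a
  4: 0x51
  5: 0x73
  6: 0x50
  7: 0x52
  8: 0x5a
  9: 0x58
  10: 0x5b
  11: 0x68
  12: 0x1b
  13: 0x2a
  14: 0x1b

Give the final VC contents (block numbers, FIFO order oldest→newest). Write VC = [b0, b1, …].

VC = [28, 22, 26, 10]

  [0] addr=0x58 blk=22 s=2: MISS | VC []
  [1] addr=0x59 blk=22 s=2: L1-HIT | VC []
  [2] addr=0x5a blk=22 s=2: L1-HIT | VC []
  [3] addr=0x5a blk=22 s=2: L1-HIT | VC []
  [4] addr=0x51 blk=20 s=0: MISS | VC []
  [5] addr=0x73 blk=28 s=0: MISS | VC [20]
  [6] addr=0x50 blk=20 s=0: VC-HIT | VC [28]
  [7] addr=0x52 blk=20 s=0: L1-HIT | VC [28]
  [8] addr=0x5a blk=22 s=2: L1-HIT | VC [28]
  [9] addr=0x58 blk=22 s=2: L1-HIT | VC [28]
  [10] addr=0x5b blk=22 s=2: L1-HIT | VC [28]
  [11] addr=0x68 blk=26 s=2: MISS | VC [28, 22]
  [12] addr=0x1b blk=6 s=2: MISS | VC [28, 22, 26]
  [13] addr=0x2a blk=10 s=2: MISS | VC [28, 22, 26, 6]
  [14] addr=0x1b blk=6 s=2: VC-HIT | VC [28, 22, 26, 10]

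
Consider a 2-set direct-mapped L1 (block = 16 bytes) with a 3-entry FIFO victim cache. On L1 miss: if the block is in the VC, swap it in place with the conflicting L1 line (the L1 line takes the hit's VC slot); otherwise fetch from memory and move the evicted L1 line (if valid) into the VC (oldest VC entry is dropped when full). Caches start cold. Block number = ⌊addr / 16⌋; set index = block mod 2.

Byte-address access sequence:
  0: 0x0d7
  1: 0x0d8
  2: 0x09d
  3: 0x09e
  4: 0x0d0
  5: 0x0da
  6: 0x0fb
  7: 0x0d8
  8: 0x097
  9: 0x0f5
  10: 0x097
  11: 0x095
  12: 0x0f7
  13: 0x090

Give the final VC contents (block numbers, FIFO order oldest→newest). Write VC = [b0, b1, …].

VC = [13, 15]

#0 0xd7→b13/s1 MISS; vc=[]
#1 0xd8→b13/s1 L1-HIT; vc=[]
#2 0x9d→b9/s1 MISS; vc=[13]
#3 0x9e→b9/s1 L1-HIT; vc=[13]
#4 0xd0→b13/s1 VC-HIT; vc=[9]
#5 0xda→b13/s1 L1-HIT; vc=[9]
#6 0xfb→b15/s1 MISS; vc=[9,13]
#7 0xd8→b13/s1 VC-HIT; vc=[9,15]
#8 0x97→b9/s1 VC-HIT; vc=[13,15]
#9 0xf5→b15/s1 VC-HIT; vc=[13,9]
#10 0x97→b9/s1 VC-HIT; vc=[13,15]
#11 0x95→b9/s1 L1-HIT; vc=[13,15]
#12 0xf7→b15/s1 VC-HIT; vc=[13,9]
#13 0x90→b9/s1 VC-HIT; vc=[13,15]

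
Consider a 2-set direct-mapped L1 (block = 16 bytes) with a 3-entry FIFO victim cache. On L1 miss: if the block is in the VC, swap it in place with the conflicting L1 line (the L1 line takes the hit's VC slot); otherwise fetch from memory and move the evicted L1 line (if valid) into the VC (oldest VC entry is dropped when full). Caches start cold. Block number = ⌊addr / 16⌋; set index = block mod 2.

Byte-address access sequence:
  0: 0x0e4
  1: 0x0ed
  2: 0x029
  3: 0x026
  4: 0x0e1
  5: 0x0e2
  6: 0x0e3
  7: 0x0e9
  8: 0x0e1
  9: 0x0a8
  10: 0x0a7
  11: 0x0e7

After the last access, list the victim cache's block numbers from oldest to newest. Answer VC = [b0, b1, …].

#0 0xe4→b14/s0 MISS; vc=[]
#1 0xed→b14/s0 L1-HIT; vc=[]
#2 0x29→b2/s0 MISS; vc=[14]
#3 0x26→b2/s0 L1-HIT; vc=[14]
#4 0xe1→b14/s0 VC-HIT; vc=[2]
#5 0xe2→b14/s0 L1-HIT; vc=[2]
#6 0xe3→b14/s0 L1-HIT; vc=[2]
#7 0xe9→b14/s0 L1-HIT; vc=[2]
#8 0xe1→b14/s0 L1-HIT; vc=[2]
#9 0xa8→b10/s0 MISS; vc=[2,14]
#10 0xa7→b10/s0 L1-HIT; vc=[2,14]
#11 0xe7→b14/s0 VC-HIT; vc=[2,10]

VC = [2, 10]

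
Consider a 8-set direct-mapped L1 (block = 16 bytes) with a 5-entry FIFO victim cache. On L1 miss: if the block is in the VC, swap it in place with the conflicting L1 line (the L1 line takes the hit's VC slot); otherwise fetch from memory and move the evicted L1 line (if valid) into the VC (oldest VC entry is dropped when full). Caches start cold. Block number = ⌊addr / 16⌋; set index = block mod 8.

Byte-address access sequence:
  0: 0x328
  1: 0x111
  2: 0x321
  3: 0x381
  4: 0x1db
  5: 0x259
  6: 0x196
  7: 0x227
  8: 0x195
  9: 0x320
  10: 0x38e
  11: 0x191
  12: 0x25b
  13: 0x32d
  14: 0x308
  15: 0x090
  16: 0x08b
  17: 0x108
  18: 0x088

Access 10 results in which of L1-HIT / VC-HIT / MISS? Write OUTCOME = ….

0: 0x328 (blk 50, set 2) → MISS  vc=[]
1: 0x111 (blk 17, set 1) → MISS  vc=[]
2: 0x321 (blk 50, set 2) → L1-HIT  vc=[]
3: 0x381 (blk 56, set 0) → MISS  vc=[]
4: 0x1db (blk 29, set 5) → MISS  vc=[]
5: 0x259 (blk 37, set 5) → MISS  vc=[29]
6: 0x196 (blk 25, set 1) → MISS  vc=[29, 17]
7: 0x227 (blk 34, set 2) → MISS  vc=[29, 17, 50]
8: 0x195 (blk 25, set 1) → L1-HIT  vc=[29, 17, 50]
9: 0x320 (blk 50, set 2) → VC-HIT  vc=[29, 17, 34]
10: 0x38e (blk 56, set 0) → L1-HIT  vc=[29, 17, 34]
11: 0x191 (blk 25, set 1) → L1-HIT  vc=[29, 17, 34]
12: 0x25b (blk 37, set 5) → L1-HIT  vc=[29, 17, 34]
13: 0x32d (blk 50, set 2) → L1-HIT  vc=[29, 17, 34]
14: 0x308 (blk 48, set 0) → MISS  vc=[29, 17, 34, 56]
15: 0x90 (blk 9, set 1) → MISS  vc=[29, 17, 34, 56, 25]
16: 0x8b (blk 8, set 0) → MISS  vc=[17, 34, 56, 25, 48]
17: 0x108 (blk 16, set 0) → MISS  vc=[34, 56, 25, 48, 8]
18: 0x88 (blk 8, set 0) → VC-HIT  vc=[34, 56, 25, 48, 16]

OUTCOME = L1-HIT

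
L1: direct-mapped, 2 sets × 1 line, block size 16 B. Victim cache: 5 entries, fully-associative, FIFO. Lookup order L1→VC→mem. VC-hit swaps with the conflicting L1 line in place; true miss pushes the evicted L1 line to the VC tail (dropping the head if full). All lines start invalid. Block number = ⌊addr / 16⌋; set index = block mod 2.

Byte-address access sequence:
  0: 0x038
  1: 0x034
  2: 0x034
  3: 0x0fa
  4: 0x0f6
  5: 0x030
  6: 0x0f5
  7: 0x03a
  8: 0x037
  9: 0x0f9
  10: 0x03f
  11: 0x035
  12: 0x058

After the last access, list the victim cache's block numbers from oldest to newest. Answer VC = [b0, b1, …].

VC = [15, 3]

#0 0x38→b3/s1 MISS; vc=[]
#1 0x34→b3/s1 L1-HIT; vc=[]
#2 0x34→b3/s1 L1-HIT; vc=[]
#3 0xfa→b15/s1 MISS; vc=[3]
#4 0xf6→b15/s1 L1-HIT; vc=[3]
#5 0x30→b3/s1 VC-HIT; vc=[15]
#6 0xf5→b15/s1 VC-HIT; vc=[3]
#7 0x3a→b3/s1 VC-HIT; vc=[15]
#8 0x37→b3/s1 L1-HIT; vc=[15]
#9 0xf9→b15/s1 VC-HIT; vc=[3]
#10 0x3f→b3/s1 VC-HIT; vc=[15]
#11 0x35→b3/s1 L1-HIT; vc=[15]
#12 0x58→b5/s1 MISS; vc=[15,3]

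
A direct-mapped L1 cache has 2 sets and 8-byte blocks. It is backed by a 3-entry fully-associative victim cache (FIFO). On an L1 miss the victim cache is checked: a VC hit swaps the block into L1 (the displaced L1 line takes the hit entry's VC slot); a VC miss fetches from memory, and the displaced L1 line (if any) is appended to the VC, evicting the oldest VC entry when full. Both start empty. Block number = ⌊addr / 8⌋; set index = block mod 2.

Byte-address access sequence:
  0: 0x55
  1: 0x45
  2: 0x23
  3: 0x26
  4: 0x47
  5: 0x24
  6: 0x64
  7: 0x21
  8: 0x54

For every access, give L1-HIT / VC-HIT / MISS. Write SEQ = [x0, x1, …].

0: 0x55 (blk 10, set 0) → MISS  vc=[]
1: 0x45 (blk 8, set 0) → MISS  vc=[10]
2: 0x23 (blk 4, set 0) → MISS  vc=[10, 8]
3: 0x26 (blk 4, set 0) → L1-HIT  vc=[10, 8]
4: 0x47 (blk 8, set 0) → VC-HIT  vc=[10, 4]
5: 0x24 (blk 4, set 0) → VC-HIT  vc=[10, 8]
6: 0x64 (blk 12, set 0) → MISS  vc=[10, 8, 4]
7: 0x21 (blk 4, set 0) → VC-HIT  vc=[10, 8, 12]
8: 0x54 (blk 10, set 0) → VC-HIT  vc=[4, 8, 12]

SEQ = [MISS, MISS, MISS, L1-HIT, VC-HIT, VC-HIT, MISS, VC-HIT, VC-HIT]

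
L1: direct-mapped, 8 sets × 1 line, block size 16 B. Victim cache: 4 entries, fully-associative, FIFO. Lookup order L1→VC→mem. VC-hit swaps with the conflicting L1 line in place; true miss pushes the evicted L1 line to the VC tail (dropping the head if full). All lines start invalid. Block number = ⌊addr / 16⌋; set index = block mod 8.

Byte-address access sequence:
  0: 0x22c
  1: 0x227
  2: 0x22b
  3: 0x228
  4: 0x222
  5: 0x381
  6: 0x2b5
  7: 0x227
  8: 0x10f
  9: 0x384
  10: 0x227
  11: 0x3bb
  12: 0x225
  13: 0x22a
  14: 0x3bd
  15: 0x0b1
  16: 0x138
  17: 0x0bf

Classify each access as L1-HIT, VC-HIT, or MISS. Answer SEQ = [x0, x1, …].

  [0] addr=0x22c blk=34 s=2: MISS | VC []
  [1] addr=0x227 blk=34 s=2: L1-HIT | VC []
  [2] addr=0x22b blk=34 s=2: L1-HIT | VC []
  [3] addr=0x228 blk=34 s=2: L1-HIT | VC []
  [4] addr=0x222 blk=34 s=2: L1-HIT | VC []
  [5] addr=0x381 blk=56 s=0: MISS | VC []
  [6] addr=0x2b5 blk=43 s=3: MISS | VC []
  [7] addr=0x227 blk=34 s=2: L1-HIT | VC []
  [8] addr=0x10f blk=16 s=0: MISS | VC [56]
  [9] addr=0x384 blk=56 s=0: VC-HIT | VC [16]
  [10] addr=0x227 blk=34 s=2: L1-HIT | VC [16]
  [11] addr=0x3bb blk=59 s=3: MISS | VC [16, 43]
  [12] addr=0x225 blk=34 s=2: L1-HIT | VC [16, 43]
  [13] addr=0x22a blk=34 s=2: L1-HIT | VC [16, 43]
  [14] addr=0x3bd blk=59 s=3: L1-HIT | VC [16, 43]
  [15] addr=0xb1 blk=11 s=3: MISS | VC [16, 43, 59]
  [16] addr=0x138 blk=19 s=3: MISS | VC [16, 43, 59, 11]
  [17] addr=0xbf blk=11 s=3: VC-HIT | VC [16, 43, 59, 19]

SEQ = [MISS, L1-HIT, L1-HIT, L1-HIT, L1-HIT, MISS, MISS, L1-HIT, MISS, VC-HIT, L1-HIT, MISS, L1-HIT, L1-HIT, L1-HIT, MISS, MISS, VC-HIT]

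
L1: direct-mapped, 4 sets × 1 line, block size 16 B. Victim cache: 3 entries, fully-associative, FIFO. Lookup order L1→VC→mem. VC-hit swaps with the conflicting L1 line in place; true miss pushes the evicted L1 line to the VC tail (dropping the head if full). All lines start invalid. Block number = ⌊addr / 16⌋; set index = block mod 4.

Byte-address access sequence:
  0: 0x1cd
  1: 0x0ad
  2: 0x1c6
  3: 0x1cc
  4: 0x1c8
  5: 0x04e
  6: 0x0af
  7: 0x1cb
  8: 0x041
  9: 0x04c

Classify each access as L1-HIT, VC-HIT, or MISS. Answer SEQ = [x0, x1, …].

0: 0x1cd (blk 28, set 0) → MISS  vc=[]
1: 0xad (blk 10, set 2) → MISS  vc=[]
2: 0x1c6 (blk 28, set 0) → L1-HIT  vc=[]
3: 0x1cc (blk 28, set 0) → L1-HIT  vc=[]
4: 0x1c8 (blk 28, set 0) → L1-HIT  vc=[]
5: 0x4e (blk 4, set 0) → MISS  vc=[28]
6: 0xaf (blk 10, set 2) → L1-HIT  vc=[28]
7: 0x1cb (blk 28, set 0) → VC-HIT  vc=[4]
8: 0x41 (blk 4, set 0) → VC-HIT  vc=[28]
9: 0x4c (blk 4, set 0) → L1-HIT  vc=[28]

SEQ = [MISS, MISS, L1-HIT, L1-HIT, L1-HIT, MISS, L1-HIT, VC-HIT, VC-HIT, L1-HIT]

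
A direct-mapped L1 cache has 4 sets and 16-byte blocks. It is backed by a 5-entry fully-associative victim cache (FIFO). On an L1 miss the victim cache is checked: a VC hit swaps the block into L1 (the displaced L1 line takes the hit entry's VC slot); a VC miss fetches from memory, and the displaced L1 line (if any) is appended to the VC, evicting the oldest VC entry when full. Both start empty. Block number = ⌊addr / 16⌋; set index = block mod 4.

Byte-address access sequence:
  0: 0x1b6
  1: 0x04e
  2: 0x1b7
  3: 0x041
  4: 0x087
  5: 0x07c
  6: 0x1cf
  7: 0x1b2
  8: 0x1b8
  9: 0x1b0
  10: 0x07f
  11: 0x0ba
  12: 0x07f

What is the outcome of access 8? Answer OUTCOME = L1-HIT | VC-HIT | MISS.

#0 0x1b6→b27/s3 MISS; vc=[]
#1 0x4e→b4/s0 MISS; vc=[]
#2 0x1b7→b27/s3 L1-HIT; vc=[]
#3 0x41→b4/s0 L1-HIT; vc=[]
#4 0x87→b8/s0 MISS; vc=[4]
#5 0x7c→b7/s3 MISS; vc=[4,27]
#6 0x1cf→b28/s0 MISS; vc=[4,27,8]
#7 0x1b2→b27/s3 VC-HIT; vc=[4,7,8]
#8 0x1b8→b27/s3 L1-HIT; vc=[4,7,8]
#9 0x1b0→b27/s3 L1-HIT; vc=[4,7,8]
#10 0x7f→b7/s3 VC-HIT; vc=[4,27,8]
#11 0xba→b11/s3 MISS; vc=[4,27,8,7]
#12 0x7f→b7/s3 VC-HIT; vc=[4,27,8,11]

OUTCOME = L1-HIT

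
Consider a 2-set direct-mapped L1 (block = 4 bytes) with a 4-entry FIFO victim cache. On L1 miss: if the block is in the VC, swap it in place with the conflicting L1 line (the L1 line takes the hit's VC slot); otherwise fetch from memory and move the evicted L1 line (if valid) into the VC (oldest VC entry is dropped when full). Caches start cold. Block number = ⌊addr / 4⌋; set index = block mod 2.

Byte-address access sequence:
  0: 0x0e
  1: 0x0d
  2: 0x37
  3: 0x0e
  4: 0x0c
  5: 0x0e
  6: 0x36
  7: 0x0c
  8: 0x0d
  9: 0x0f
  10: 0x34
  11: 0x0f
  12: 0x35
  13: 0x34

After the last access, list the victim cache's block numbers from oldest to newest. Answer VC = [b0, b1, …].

VC = [3]

#0 0xe→b3/s1 MISS; vc=[]
#1 0xd→b3/s1 L1-HIT; vc=[]
#2 0x37→b13/s1 MISS; vc=[3]
#3 0xe→b3/s1 VC-HIT; vc=[13]
#4 0xc→b3/s1 L1-HIT; vc=[13]
#5 0xe→b3/s1 L1-HIT; vc=[13]
#6 0x36→b13/s1 VC-HIT; vc=[3]
#7 0xc→b3/s1 VC-HIT; vc=[13]
#8 0xd→b3/s1 L1-HIT; vc=[13]
#9 0xf→b3/s1 L1-HIT; vc=[13]
#10 0x34→b13/s1 VC-HIT; vc=[3]
#11 0xf→b3/s1 VC-HIT; vc=[13]
#12 0x35→b13/s1 VC-HIT; vc=[3]
#13 0x34→b13/s1 L1-HIT; vc=[3]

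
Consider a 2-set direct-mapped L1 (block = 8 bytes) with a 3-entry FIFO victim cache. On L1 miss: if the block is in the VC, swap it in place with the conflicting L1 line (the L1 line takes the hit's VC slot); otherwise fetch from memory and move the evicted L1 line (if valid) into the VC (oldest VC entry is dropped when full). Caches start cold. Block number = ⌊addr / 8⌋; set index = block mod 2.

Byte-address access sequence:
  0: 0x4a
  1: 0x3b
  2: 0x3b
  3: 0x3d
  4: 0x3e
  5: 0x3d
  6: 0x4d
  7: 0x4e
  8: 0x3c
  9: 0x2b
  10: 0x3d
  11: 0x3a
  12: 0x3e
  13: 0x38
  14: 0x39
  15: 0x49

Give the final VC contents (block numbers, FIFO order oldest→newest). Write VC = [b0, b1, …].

VC = [7, 5]

#0 0x4a→b9/s1 MISS; vc=[]
#1 0x3b→b7/s1 MISS; vc=[9]
#2 0x3b→b7/s1 L1-HIT; vc=[9]
#3 0x3d→b7/s1 L1-HIT; vc=[9]
#4 0x3e→b7/s1 L1-HIT; vc=[9]
#5 0x3d→b7/s1 L1-HIT; vc=[9]
#6 0x4d→b9/s1 VC-HIT; vc=[7]
#7 0x4e→b9/s1 L1-HIT; vc=[7]
#8 0x3c→b7/s1 VC-HIT; vc=[9]
#9 0x2b→b5/s1 MISS; vc=[9,7]
#10 0x3d→b7/s1 VC-HIT; vc=[9,5]
#11 0x3a→b7/s1 L1-HIT; vc=[9,5]
#12 0x3e→b7/s1 L1-HIT; vc=[9,5]
#13 0x38→b7/s1 L1-HIT; vc=[9,5]
#14 0x39→b7/s1 L1-HIT; vc=[9,5]
#15 0x49→b9/s1 VC-HIT; vc=[7,5]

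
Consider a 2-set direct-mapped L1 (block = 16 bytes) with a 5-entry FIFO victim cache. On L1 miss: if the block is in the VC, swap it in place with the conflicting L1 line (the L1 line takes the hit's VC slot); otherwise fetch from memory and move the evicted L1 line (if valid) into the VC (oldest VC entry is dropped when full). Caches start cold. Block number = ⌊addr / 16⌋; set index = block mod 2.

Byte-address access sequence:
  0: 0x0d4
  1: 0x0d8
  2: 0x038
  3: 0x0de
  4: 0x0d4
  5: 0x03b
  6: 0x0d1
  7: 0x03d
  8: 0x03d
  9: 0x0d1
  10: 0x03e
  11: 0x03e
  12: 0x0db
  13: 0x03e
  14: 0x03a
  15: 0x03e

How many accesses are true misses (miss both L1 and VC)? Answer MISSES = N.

0: 0xd4 (blk 13, set 1) → MISS  vc=[]
1: 0xd8 (blk 13, set 1) → L1-HIT  vc=[]
2: 0x38 (blk 3, set 1) → MISS  vc=[13]
3: 0xde (blk 13, set 1) → VC-HIT  vc=[3]
4: 0xd4 (blk 13, set 1) → L1-HIT  vc=[3]
5: 0x3b (blk 3, set 1) → VC-HIT  vc=[13]
6: 0xd1 (blk 13, set 1) → VC-HIT  vc=[3]
7: 0x3d (blk 3, set 1) → VC-HIT  vc=[13]
8: 0x3d (blk 3, set 1) → L1-HIT  vc=[13]
9: 0xd1 (blk 13, set 1) → VC-HIT  vc=[3]
10: 0x3e (blk 3, set 1) → VC-HIT  vc=[13]
11: 0x3e (blk 3, set 1) → L1-HIT  vc=[13]
12: 0xdb (blk 13, set 1) → VC-HIT  vc=[3]
13: 0x3e (blk 3, set 1) → VC-HIT  vc=[13]
14: 0x3a (blk 3, set 1) → L1-HIT  vc=[13]
15: 0x3e (blk 3, set 1) → L1-HIT  vc=[13]

MISSES = 2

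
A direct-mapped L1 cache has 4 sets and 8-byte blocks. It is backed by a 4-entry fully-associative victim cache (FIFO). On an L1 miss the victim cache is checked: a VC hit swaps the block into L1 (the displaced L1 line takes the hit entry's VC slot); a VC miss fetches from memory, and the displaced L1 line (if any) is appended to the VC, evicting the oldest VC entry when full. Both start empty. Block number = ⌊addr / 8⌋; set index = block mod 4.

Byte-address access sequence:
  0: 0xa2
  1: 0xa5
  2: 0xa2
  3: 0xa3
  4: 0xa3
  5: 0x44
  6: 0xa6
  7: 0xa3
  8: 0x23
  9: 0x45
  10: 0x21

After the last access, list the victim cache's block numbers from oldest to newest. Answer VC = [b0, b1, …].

VC = [8, 20]

#0 0xa2→b20/s0 MISS; vc=[]
#1 0xa5→b20/s0 L1-HIT; vc=[]
#2 0xa2→b20/s0 L1-HIT; vc=[]
#3 0xa3→b20/s0 L1-HIT; vc=[]
#4 0xa3→b20/s0 L1-HIT; vc=[]
#5 0x44→b8/s0 MISS; vc=[20]
#6 0xa6→b20/s0 VC-HIT; vc=[8]
#7 0xa3→b20/s0 L1-HIT; vc=[8]
#8 0x23→b4/s0 MISS; vc=[8,20]
#9 0x45→b8/s0 VC-HIT; vc=[4,20]
#10 0x21→b4/s0 VC-HIT; vc=[8,20]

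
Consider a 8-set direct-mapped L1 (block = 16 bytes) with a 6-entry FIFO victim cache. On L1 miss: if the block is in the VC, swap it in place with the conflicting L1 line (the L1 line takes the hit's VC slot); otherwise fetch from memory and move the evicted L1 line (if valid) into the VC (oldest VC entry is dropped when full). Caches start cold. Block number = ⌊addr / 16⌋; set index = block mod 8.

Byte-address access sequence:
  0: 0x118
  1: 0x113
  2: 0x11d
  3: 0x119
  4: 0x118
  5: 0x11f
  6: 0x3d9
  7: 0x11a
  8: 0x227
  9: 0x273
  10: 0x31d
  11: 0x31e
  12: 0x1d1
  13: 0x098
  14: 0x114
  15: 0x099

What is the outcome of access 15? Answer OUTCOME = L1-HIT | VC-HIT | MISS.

OUTCOME = VC-HIT

0: 0x118 (blk 17, set 1) → MISS  vc=[]
1: 0x113 (blk 17, set 1) → L1-HIT  vc=[]
2: 0x11d (blk 17, set 1) → L1-HIT  vc=[]
3: 0x119 (blk 17, set 1) → L1-HIT  vc=[]
4: 0x118 (blk 17, set 1) → L1-HIT  vc=[]
5: 0x11f (blk 17, set 1) → L1-HIT  vc=[]
6: 0x3d9 (blk 61, set 5) → MISS  vc=[]
7: 0x11a (blk 17, set 1) → L1-HIT  vc=[]
8: 0x227 (blk 34, set 2) → MISS  vc=[]
9: 0x273 (blk 39, set 7) → MISS  vc=[]
10: 0x31d (blk 49, set 1) → MISS  vc=[17]
11: 0x31e (blk 49, set 1) → L1-HIT  vc=[17]
12: 0x1d1 (blk 29, set 5) → MISS  vc=[17, 61]
13: 0x98 (blk 9, set 1) → MISS  vc=[17, 61, 49]
14: 0x114 (blk 17, set 1) → VC-HIT  vc=[9, 61, 49]
15: 0x99 (blk 9, set 1) → VC-HIT  vc=[17, 61, 49]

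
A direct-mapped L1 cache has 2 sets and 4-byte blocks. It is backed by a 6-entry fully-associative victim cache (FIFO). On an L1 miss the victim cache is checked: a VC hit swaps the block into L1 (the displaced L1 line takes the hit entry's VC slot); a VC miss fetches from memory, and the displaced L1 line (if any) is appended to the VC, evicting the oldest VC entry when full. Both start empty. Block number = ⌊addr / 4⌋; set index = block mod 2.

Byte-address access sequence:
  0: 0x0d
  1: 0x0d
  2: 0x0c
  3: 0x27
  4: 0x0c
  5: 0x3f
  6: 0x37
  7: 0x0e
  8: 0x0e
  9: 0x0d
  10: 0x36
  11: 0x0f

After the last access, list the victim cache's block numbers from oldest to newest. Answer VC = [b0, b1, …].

0: 0xd (blk 3, set 1) → MISS  vc=[]
1: 0xd (blk 3, set 1) → L1-HIT  vc=[]
2: 0xc (blk 3, set 1) → L1-HIT  vc=[]
3: 0x27 (blk 9, set 1) → MISS  vc=[3]
4: 0xc (blk 3, set 1) → VC-HIT  vc=[9]
5: 0x3f (blk 15, set 1) → MISS  vc=[9, 3]
6: 0x37 (blk 13, set 1) → MISS  vc=[9, 3, 15]
7: 0xe (blk 3, set 1) → VC-HIT  vc=[9, 13, 15]
8: 0xe (blk 3, set 1) → L1-HIT  vc=[9, 13, 15]
9: 0xd (blk 3, set 1) → L1-HIT  vc=[9, 13, 15]
10: 0x36 (blk 13, set 1) → VC-HIT  vc=[9, 3, 15]
11: 0xf (blk 3, set 1) → VC-HIT  vc=[9, 13, 15]

VC = [9, 13, 15]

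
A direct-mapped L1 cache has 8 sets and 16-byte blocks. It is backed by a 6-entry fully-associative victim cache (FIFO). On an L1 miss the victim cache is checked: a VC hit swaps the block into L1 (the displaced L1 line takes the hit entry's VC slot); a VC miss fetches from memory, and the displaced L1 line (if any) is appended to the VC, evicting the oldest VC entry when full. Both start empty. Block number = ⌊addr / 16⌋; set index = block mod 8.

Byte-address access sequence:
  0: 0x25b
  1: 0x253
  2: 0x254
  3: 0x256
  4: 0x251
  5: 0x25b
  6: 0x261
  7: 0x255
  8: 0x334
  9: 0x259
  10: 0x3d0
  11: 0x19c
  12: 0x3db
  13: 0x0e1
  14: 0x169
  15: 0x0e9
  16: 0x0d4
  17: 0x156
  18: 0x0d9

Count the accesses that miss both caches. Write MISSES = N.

  [0] addr=0x25b blk=37 s=5: MISS | VC []
  [1] addr=0x253 blk=37 s=5: L1-HIT | VC []
  [2] addr=0x254 blk=37 s=5: L1-HIT | VC []
  [3] addr=0x256 blk=37 s=5: L1-HIT | VC []
  [4] addr=0x251 blk=37 s=5: L1-HIT | VC []
  [5] addr=0x25b blk=37 s=5: L1-HIT | VC []
  [6] addr=0x261 blk=38 s=6: MISS | VC []
  [7] addr=0x255 blk=37 s=5: L1-HIT | VC []
  [8] addr=0x334 blk=51 s=3: MISS | VC []
  [9] addr=0x259 blk=37 s=5: L1-HIT | VC []
  [10] addr=0x3d0 blk=61 s=5: MISS | VC [37]
  [11] addr=0x19c blk=25 s=1: MISS | VC [37]
  [12] addr=0x3db blk=61 s=5: L1-HIT | VC [37]
  [13] addr=0xe1 blk=14 s=6: MISS | VC [37, 38]
  [14] addr=0x169 blk=22 s=6: MISS | VC [37, 38, 14]
  [15] addr=0xe9 blk=14 s=6: VC-HIT | VC [37, 38, 22]
  [16] addr=0xd4 blk=13 s=5: MISS | VC [37, 38, 22, 61]
  [17] addr=0x156 blk=21 s=5: MISS | VC [37, 38, 22, 61, 13]
  [18] addr=0xd9 blk=13 s=5: VC-HIT | VC [37, 38, 22, 61, 21]

MISSES = 9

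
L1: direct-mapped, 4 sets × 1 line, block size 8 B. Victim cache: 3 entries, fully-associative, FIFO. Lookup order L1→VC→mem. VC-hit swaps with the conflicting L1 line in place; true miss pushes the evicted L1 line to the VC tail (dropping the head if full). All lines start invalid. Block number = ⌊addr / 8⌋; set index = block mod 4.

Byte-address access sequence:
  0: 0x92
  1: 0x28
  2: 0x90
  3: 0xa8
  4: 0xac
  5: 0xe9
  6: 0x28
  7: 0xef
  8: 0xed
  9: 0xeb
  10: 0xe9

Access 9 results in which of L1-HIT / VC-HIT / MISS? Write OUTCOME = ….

0: 0x92 (blk 18, set 2) → MISS  vc=[]
1: 0x28 (blk 5, set 1) → MISS  vc=[]
2: 0x90 (blk 18, set 2) → L1-HIT  vc=[]
3: 0xa8 (blk 21, set 1) → MISS  vc=[5]
4: 0xac (blk 21, set 1) → L1-HIT  vc=[5]
5: 0xe9 (blk 29, set 1) → MISS  vc=[5, 21]
6: 0x28 (blk 5, set 1) → VC-HIT  vc=[29, 21]
7: 0xef (blk 29, set 1) → VC-HIT  vc=[5, 21]
8: 0xed (blk 29, set 1) → L1-HIT  vc=[5, 21]
9: 0xeb (blk 29, set 1) → L1-HIT  vc=[5, 21]
10: 0xe9 (blk 29, set 1) → L1-HIT  vc=[5, 21]

OUTCOME = L1-HIT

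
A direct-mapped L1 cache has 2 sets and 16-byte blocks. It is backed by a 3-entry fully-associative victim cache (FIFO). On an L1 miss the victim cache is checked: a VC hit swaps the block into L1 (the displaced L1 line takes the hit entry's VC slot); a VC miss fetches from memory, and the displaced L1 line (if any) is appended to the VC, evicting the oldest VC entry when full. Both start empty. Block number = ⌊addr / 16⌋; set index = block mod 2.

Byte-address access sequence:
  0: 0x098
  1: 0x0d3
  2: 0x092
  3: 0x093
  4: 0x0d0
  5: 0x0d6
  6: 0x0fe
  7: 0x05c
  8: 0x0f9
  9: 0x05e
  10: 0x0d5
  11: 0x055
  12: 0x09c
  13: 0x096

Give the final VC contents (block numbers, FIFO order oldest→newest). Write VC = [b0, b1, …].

VC = [5, 13, 15]

0: 0x98 (blk 9, set 1) → MISS  vc=[]
1: 0xd3 (blk 13, set 1) → MISS  vc=[9]
2: 0x92 (blk 9, set 1) → VC-HIT  vc=[13]
3: 0x93 (blk 9, set 1) → L1-HIT  vc=[13]
4: 0xd0 (blk 13, set 1) → VC-HIT  vc=[9]
5: 0xd6 (blk 13, set 1) → L1-HIT  vc=[9]
6: 0xfe (blk 15, set 1) → MISS  vc=[9, 13]
7: 0x5c (blk 5, set 1) → MISS  vc=[9, 13, 15]
8: 0xf9 (blk 15, set 1) → VC-HIT  vc=[9, 13, 5]
9: 0x5e (blk 5, set 1) → VC-HIT  vc=[9, 13, 15]
10: 0xd5 (blk 13, set 1) → VC-HIT  vc=[9, 5, 15]
11: 0x55 (blk 5, set 1) → VC-HIT  vc=[9, 13, 15]
12: 0x9c (blk 9, set 1) → VC-HIT  vc=[5, 13, 15]
13: 0x96 (blk 9, set 1) → L1-HIT  vc=[5, 13, 15]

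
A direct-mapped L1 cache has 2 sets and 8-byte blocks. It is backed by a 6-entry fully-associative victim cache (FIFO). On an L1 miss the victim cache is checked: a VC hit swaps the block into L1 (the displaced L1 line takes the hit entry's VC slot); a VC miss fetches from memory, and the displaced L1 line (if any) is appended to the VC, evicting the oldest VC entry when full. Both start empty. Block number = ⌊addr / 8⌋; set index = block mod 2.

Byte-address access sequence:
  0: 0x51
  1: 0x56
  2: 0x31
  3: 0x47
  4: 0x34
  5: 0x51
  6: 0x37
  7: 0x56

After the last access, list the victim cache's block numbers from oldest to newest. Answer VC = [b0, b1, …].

#0 0x51→b10/s0 MISS; vc=[]
#1 0x56→b10/s0 L1-HIT; vc=[]
#2 0x31→b6/s0 MISS; vc=[10]
#3 0x47→b8/s0 MISS; vc=[10,6]
#4 0x34→b6/s0 VC-HIT; vc=[10,8]
#5 0x51→b10/s0 VC-HIT; vc=[6,8]
#6 0x37→b6/s0 VC-HIT; vc=[10,8]
#7 0x56→b10/s0 VC-HIT; vc=[6,8]

VC = [6, 8]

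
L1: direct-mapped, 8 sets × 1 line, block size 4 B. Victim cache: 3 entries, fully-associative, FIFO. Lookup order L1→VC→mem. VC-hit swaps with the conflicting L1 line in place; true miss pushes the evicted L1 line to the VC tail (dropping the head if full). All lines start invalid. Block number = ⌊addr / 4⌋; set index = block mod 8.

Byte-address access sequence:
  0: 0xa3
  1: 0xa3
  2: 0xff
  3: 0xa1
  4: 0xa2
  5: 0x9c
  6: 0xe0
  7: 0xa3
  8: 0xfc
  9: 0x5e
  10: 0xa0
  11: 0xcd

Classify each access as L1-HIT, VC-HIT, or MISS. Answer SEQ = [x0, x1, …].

0: 0xa3 (blk 40, set 0) → MISS  vc=[]
1: 0xa3 (blk 40, set 0) → L1-HIT  vc=[]
2: 0xff (blk 63, set 7) → MISS  vc=[]
3: 0xa1 (blk 40, set 0) → L1-HIT  vc=[]
4: 0xa2 (blk 40, set 0) → L1-HIT  vc=[]
5: 0x9c (blk 39, set 7) → MISS  vc=[63]
6: 0xe0 (blk 56, set 0) → MISS  vc=[63, 40]
7: 0xa3 (blk 40, set 0) → VC-HIT  vc=[63, 56]
8: 0xfc (blk 63, set 7) → VC-HIT  vc=[39, 56]
9: 0x5e (blk 23, set 7) → MISS  vc=[39, 56, 63]
10: 0xa0 (blk 40, set 0) → L1-HIT  vc=[39, 56, 63]
11: 0xcd (blk 51, set 3) → MISS  vc=[39, 56, 63]

SEQ = [MISS, L1-HIT, MISS, L1-HIT, L1-HIT, MISS, MISS, VC-HIT, VC-HIT, MISS, L1-HIT, MISS]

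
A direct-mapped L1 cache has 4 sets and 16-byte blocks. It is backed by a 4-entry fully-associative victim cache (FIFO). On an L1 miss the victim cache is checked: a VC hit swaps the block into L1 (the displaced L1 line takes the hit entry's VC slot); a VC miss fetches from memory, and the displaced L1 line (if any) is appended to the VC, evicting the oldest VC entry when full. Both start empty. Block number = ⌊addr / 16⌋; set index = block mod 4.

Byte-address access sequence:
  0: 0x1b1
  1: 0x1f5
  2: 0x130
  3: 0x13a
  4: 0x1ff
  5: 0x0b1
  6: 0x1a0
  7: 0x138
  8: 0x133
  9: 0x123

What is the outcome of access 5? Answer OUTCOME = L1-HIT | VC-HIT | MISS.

#0 0x1b1→b27/s3 MISS; vc=[]
#1 0x1f5→b31/s3 MISS; vc=[27]
#2 0x130→b19/s3 MISS; vc=[27,31]
#3 0x13a→b19/s3 L1-HIT; vc=[27,31]
#4 0x1ff→b31/s3 VC-HIT; vc=[27,19]
#5 0xb1→b11/s3 MISS; vc=[27,19,31]
#6 0x1a0→b26/s2 MISS; vc=[27,19,31]
#7 0x138→b19/s3 VC-HIT; vc=[27,11,31]
#8 0x133→b19/s3 L1-HIT; vc=[27,11,31]
#9 0x123→b18/s2 MISS; vc=[27,11,31,26]

OUTCOME = MISS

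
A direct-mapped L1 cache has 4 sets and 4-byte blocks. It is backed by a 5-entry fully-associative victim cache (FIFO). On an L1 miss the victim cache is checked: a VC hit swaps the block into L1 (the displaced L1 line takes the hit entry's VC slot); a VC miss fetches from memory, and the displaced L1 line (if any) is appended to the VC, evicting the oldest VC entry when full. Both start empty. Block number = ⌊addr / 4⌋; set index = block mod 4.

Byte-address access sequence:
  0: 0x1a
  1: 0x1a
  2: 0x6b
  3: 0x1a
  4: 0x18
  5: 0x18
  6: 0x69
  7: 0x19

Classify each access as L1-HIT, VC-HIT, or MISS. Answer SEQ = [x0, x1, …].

SEQ = [MISS, L1-HIT, MISS, VC-HIT, L1-HIT, L1-HIT, VC-HIT, VC-HIT]

0: 0x1a (blk 6, set 2) → MISS  vc=[]
1: 0x1a (blk 6, set 2) → L1-HIT  vc=[]
2: 0x6b (blk 26, set 2) → MISS  vc=[6]
3: 0x1a (blk 6, set 2) → VC-HIT  vc=[26]
4: 0x18 (blk 6, set 2) → L1-HIT  vc=[26]
5: 0x18 (blk 6, set 2) → L1-HIT  vc=[26]
6: 0x69 (blk 26, set 2) → VC-HIT  vc=[6]
7: 0x19 (blk 6, set 2) → VC-HIT  vc=[26]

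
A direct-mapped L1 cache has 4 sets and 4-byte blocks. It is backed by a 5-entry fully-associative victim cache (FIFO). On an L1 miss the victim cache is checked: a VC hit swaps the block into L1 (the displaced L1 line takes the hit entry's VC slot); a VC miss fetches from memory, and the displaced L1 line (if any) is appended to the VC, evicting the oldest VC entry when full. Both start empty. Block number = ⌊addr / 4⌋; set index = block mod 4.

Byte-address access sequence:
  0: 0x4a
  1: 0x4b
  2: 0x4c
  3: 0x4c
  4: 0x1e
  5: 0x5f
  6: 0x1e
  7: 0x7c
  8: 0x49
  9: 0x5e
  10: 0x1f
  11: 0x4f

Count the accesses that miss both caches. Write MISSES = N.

MISSES = 5

#0 0x4a→b18/s2 MISS; vc=[]
#1 0x4b→b18/s2 L1-HIT; vc=[]
#2 0x4c→b19/s3 MISS; vc=[]
#3 0x4c→b19/s3 L1-HIT; vc=[]
#4 0x1e→b7/s3 MISS; vc=[19]
#5 0x5f→b23/s3 MISS; vc=[19,7]
#6 0x1e→b7/s3 VC-HIT; vc=[19,23]
#7 0x7c→b31/s3 MISS; vc=[19,23,7]
#8 0x49→b18/s2 L1-HIT; vc=[19,23,7]
#9 0x5e→b23/s3 VC-HIT; vc=[19,31,7]
#10 0x1f→b7/s3 VC-HIT; vc=[19,31,23]
#11 0x4f→b19/s3 VC-HIT; vc=[7,31,23]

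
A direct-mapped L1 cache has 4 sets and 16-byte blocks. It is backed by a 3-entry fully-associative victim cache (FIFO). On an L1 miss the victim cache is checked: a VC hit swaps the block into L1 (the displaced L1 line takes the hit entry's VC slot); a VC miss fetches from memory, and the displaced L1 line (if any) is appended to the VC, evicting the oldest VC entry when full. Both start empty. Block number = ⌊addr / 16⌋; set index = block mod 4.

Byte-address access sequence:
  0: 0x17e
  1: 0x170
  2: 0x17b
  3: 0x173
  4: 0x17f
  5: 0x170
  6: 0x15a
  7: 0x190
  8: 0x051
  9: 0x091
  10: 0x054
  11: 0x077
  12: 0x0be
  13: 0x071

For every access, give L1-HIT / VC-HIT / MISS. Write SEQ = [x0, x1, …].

SEQ = [MISS, L1-HIT, L1-HIT, L1-HIT, L1-HIT, L1-HIT, MISS, MISS, MISS, MISS, VC-HIT, MISS, MISS, VC-HIT]

  [0] addr=0x17e blk=23 s=3: MISS | VC []
  [1] addr=0x170 blk=23 s=3: L1-HIT | VC []
  [2] addr=0x17b blk=23 s=3: L1-HIT | VC []
  [3] addr=0x173 blk=23 s=3: L1-HIT | VC []
  [4] addr=0x17f blk=23 s=3: L1-HIT | VC []
  [5] addr=0x170 blk=23 s=3: L1-HIT | VC []
  [6] addr=0x15a blk=21 s=1: MISS | VC []
  [7] addr=0x190 blk=25 s=1: MISS | VC [21]
  [8] addr=0x51 blk=5 s=1: MISS | VC [21, 25]
  [9] addr=0x91 blk=9 s=1: MISS | VC [21, 25, 5]
  [10] addr=0x54 blk=5 s=1: VC-HIT | VC [21, 25, 9]
  [11] addr=0x77 blk=7 s=3: MISS | VC [25, 9, 23]
  [12] addr=0xbe blk=11 s=3: MISS | VC [9, 23, 7]
  [13] addr=0x71 blk=7 s=3: VC-HIT | VC [9, 23, 11]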